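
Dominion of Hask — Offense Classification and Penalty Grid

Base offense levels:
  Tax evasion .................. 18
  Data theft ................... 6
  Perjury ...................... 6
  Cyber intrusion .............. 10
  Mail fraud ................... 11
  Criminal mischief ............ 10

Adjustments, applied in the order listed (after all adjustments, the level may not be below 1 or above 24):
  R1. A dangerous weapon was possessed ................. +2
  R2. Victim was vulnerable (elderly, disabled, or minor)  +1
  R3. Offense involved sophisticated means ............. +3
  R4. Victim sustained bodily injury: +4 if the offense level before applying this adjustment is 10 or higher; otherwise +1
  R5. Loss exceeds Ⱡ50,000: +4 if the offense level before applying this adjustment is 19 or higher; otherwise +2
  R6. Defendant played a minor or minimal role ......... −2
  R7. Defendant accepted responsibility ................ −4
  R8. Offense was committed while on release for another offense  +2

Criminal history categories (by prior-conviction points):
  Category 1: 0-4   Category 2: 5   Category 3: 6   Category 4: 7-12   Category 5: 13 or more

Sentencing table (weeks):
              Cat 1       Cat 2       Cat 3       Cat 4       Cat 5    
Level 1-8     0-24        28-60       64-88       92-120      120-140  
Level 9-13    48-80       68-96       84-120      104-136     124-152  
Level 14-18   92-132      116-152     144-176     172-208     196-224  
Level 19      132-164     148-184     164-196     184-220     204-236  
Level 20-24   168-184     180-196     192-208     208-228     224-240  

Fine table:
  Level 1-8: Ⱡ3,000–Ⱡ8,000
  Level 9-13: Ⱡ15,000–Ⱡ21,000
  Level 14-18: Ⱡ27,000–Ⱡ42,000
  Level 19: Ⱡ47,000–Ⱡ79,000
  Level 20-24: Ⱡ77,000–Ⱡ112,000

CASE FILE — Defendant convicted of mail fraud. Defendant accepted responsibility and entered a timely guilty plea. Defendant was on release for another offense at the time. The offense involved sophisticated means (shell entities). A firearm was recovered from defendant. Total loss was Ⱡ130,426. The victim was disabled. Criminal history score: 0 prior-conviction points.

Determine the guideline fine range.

Ⱡ27,000–Ⱡ42,000

Base offense level for mail fraud: 11.
R1 applies: 11 + 2 = 13.
R2 applies: 13 + 1 = 14.
R3 applies: 14 + 3 = 17.
R4 does not apply.
R5 applies (level before this adjustment is 17 < 19, so +2): 17 + 2 = 19.
R6 does not apply.
R7 applies: 19 − 4 = 15.
R8 applies: 15 + 2 = 17.
Final offense level: 17.
Level 17 falls in the 14-18 band.
Fine table: Level 14-18 → Ⱡ27,000–Ⱡ42,000.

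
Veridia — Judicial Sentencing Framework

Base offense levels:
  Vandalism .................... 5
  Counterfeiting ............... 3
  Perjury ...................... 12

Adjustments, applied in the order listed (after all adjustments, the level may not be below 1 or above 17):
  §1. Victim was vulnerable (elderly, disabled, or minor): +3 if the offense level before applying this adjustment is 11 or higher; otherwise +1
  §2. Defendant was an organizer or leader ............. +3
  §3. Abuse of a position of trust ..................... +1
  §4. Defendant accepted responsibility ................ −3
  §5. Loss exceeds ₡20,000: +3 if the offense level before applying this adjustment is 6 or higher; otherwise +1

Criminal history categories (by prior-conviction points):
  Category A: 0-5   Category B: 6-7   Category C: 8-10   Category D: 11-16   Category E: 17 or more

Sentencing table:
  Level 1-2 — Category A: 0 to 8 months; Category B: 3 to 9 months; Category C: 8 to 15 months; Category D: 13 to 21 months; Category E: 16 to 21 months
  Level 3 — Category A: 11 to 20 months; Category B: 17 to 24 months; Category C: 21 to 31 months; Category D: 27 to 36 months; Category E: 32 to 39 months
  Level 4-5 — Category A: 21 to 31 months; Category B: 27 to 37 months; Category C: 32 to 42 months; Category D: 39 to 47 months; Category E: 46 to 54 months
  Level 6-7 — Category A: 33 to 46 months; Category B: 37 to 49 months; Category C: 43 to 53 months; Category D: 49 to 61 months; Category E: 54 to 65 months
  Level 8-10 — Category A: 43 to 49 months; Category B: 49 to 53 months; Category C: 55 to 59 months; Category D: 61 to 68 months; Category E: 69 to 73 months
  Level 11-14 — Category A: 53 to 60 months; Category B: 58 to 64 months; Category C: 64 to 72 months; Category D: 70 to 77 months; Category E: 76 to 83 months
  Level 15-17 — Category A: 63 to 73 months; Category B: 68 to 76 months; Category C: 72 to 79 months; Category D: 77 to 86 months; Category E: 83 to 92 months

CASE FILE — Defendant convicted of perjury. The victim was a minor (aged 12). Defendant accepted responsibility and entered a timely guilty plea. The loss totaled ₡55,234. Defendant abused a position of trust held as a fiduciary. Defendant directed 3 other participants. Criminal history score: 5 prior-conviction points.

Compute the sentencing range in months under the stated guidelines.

63-73 months

Base offense level for perjury: 12.
§1 applies (level before this adjustment is 12 ≥ 11, so +3): 12 + 3 = 15.
§2 applies: 15 + 3 = 18.
§3 applies: 18 + 1 = 19.
§4 applies: 19 − 3 = 16.
§5 applies (level before this adjustment is 16 ≥ 6, so +3): 16 + 3 = 19.
Level 19 exceeds the maximum of 17; capped at 17.
Final offense level: 17.
Criminal history: 5 prior points → Category A (0-5).
Level 17 falls in the 15-17 band.
Grid: Level 15-17 × Category A = 63-73 months.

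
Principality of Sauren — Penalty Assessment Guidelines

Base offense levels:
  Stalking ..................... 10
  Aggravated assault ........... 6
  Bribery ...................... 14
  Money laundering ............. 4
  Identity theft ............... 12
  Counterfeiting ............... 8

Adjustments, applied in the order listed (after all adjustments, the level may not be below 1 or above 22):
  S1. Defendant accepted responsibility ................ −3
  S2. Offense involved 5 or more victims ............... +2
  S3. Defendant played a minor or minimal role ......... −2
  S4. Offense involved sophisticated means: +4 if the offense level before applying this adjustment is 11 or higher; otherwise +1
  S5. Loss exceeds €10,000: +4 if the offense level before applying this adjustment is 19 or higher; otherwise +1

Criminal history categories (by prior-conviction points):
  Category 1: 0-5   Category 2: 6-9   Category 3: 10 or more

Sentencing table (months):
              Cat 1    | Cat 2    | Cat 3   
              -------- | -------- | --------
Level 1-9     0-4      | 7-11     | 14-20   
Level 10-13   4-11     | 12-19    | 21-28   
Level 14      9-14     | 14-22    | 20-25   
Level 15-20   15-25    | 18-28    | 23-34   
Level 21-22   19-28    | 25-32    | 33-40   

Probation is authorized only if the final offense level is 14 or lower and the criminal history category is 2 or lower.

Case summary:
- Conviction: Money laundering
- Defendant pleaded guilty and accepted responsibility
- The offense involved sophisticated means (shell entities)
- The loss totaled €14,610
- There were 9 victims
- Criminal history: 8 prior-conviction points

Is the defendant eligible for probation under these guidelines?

Yes

Base offense level for money laundering: 4.
S1 applies: 4 − 3 = 1.
S2 applies: 1 + 2 = 3.
S3 does not apply.
S4 applies (level before this adjustment is 3 < 11, so +1): 3 + 1 = 4.
S5 applies (level before this adjustment is 4 < 19, so +1): 4 + 1 = 5.
Final offense level: 5.
Criminal history: 8 prior points → Category 2 (6-9).
Level 5 falls in the 1-9 band.
Grid: Level 1-9 × Category 2 = 7-11 months.
Probation check: level 5 ≤ 14 and category 2 ≤ 2 → eligible.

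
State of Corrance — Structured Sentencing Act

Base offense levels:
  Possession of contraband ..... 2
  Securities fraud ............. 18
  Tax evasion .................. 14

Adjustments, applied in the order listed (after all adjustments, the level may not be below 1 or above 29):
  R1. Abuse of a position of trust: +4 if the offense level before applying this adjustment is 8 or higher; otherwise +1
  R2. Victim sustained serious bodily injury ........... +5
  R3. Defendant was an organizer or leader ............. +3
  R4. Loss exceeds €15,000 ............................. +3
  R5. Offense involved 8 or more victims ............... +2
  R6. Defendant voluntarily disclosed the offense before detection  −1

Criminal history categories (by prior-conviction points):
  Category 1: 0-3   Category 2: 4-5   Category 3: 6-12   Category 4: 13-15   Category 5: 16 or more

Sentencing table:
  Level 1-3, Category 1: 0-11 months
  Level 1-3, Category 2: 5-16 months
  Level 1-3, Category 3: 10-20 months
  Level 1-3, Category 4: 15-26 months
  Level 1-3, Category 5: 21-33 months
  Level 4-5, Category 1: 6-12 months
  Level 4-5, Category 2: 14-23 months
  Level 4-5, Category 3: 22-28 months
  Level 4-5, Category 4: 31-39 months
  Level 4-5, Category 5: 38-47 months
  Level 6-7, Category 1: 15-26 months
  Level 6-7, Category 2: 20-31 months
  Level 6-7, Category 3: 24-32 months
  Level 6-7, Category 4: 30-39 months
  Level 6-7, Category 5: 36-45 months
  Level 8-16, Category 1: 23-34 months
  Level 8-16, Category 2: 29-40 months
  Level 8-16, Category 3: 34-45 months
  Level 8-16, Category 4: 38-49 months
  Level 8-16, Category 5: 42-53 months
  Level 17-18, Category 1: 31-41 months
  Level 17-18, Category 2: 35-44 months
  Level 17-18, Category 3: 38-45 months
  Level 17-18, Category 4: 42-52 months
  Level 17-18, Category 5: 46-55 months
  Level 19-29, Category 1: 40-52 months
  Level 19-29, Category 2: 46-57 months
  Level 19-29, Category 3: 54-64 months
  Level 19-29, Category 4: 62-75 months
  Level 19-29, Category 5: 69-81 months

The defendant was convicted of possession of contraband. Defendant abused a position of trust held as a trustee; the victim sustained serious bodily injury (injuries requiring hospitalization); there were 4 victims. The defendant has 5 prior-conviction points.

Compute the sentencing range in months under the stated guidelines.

Base offense level for possession of contraband: 2.
R1 applies (level before this adjustment is 2 < 8, so +1): 2 + 1 = 3.
R2 applies: 3 + 5 = 8.
R4 does not apply.
Final offense level: 8.
Criminal history: 5 prior points → Category 2 (4-5).
Level 8 falls in the 8-16 band.
Grid: Level 8-16 × Category 2 = 29-40 months.

29-40 months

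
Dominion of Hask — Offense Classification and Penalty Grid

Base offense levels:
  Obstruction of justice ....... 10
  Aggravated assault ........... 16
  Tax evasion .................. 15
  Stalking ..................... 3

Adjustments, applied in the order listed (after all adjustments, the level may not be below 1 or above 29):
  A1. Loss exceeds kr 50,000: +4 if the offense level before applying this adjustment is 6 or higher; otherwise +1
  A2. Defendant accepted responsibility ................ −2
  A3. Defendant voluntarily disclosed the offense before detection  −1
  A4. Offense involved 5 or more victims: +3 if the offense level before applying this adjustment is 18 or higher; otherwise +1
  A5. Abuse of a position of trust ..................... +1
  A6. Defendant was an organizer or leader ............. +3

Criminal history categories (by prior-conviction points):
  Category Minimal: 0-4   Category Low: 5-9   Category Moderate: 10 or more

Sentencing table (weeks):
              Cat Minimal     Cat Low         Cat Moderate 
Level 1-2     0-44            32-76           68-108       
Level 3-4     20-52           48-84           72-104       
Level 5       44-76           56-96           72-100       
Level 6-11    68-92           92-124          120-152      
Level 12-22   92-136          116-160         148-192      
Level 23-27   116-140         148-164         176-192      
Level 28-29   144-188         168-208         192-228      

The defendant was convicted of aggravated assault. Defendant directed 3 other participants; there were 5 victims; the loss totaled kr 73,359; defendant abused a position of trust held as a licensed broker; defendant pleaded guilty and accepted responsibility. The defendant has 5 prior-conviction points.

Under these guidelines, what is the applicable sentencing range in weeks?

Base offense level for aggravated assault: 16.
A1 applies (level before this adjustment is 16 ≥ 6, so +4): 16 + 4 = 20.
A2 applies: 20 − 2 = 18.
A4 applies (level before this adjustment is 18 ≥ 18, so +3): 18 + 3 = 21.
A5 applies: 21 + 1 = 22.
A6 applies: 22 + 3 = 25.
Final offense level: 25.
Criminal history: 5 prior points → Category Low (5-9).
Level 25 falls in the 23-27 band.
Grid: Level 23-27 × Category Low = 148-164 weeks.

148-164 weeks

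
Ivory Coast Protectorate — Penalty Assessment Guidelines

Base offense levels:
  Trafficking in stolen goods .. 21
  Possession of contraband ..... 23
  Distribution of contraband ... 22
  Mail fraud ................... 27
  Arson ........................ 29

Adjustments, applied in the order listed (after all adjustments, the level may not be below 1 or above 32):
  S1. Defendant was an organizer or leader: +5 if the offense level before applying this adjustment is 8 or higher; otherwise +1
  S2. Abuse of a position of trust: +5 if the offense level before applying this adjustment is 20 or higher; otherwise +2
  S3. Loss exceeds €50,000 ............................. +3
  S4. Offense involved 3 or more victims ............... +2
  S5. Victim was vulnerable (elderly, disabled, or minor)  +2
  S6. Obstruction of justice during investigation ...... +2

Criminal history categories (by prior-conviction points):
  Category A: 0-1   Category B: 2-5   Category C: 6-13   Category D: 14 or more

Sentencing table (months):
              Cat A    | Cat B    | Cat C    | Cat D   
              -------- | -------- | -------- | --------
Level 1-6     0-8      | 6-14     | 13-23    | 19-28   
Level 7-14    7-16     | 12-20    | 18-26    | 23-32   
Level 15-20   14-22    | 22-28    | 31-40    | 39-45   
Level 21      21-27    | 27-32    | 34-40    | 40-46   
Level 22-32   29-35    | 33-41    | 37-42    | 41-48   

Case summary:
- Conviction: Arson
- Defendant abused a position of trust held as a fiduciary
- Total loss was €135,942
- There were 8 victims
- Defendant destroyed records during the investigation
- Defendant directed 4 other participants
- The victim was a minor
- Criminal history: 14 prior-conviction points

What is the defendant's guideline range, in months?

41-48 months

Base offense level for arson: 29.
S1 applies (level before this adjustment is 29 ≥ 8, so +5): 29 + 5 = 34.
S2 applies (level before this adjustment is 34 ≥ 20, so +5): 34 + 5 = 39.
S3 applies: 39 + 3 = 42.
S4 applies: 42 + 2 = 44.
S5 applies: 44 + 2 = 46.
S6 applies: 46 + 2 = 48.
Level 48 exceeds the maximum of 32; capped at 32.
Final offense level: 32.
Criminal history: 14 prior points → Category D (14+).
Level 32 falls in the 22-32 band.
Grid: Level 22-32 × Category D = 41-48 months.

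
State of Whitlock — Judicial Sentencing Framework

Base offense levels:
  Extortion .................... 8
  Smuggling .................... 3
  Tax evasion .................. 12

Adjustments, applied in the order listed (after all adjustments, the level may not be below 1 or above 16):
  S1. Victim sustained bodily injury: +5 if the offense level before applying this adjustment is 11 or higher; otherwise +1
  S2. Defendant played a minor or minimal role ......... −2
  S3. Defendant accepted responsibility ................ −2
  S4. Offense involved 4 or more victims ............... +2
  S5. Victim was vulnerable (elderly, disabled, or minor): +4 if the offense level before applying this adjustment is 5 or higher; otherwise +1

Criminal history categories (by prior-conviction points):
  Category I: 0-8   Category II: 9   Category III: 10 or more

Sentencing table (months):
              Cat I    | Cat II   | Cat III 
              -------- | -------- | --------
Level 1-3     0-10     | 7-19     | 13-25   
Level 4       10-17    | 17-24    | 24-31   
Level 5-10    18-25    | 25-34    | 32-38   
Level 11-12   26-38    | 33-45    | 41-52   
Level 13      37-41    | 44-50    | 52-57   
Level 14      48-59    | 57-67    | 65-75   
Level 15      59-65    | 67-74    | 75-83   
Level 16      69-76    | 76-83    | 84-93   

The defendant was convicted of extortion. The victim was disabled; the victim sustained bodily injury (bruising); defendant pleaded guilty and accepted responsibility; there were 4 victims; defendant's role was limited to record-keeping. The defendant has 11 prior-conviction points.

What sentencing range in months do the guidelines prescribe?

41-52 months

Base offense level for extortion: 8.
S1 applies (level before this adjustment is 8 < 11, so +1): 8 + 1 = 9.
S2 applies: 9 − 2 = 7.
S3 applies: 7 − 2 = 5.
S4 applies: 5 + 2 = 7.
S5 applies (level before this adjustment is 7 ≥ 5, so +4): 7 + 4 = 11.
Final offense level: 11.
Criminal history: 11 prior points → Category III (10+).
Level 11 falls in the 11-12 band.
Grid: Level 11-12 × Category III = 41-52 months.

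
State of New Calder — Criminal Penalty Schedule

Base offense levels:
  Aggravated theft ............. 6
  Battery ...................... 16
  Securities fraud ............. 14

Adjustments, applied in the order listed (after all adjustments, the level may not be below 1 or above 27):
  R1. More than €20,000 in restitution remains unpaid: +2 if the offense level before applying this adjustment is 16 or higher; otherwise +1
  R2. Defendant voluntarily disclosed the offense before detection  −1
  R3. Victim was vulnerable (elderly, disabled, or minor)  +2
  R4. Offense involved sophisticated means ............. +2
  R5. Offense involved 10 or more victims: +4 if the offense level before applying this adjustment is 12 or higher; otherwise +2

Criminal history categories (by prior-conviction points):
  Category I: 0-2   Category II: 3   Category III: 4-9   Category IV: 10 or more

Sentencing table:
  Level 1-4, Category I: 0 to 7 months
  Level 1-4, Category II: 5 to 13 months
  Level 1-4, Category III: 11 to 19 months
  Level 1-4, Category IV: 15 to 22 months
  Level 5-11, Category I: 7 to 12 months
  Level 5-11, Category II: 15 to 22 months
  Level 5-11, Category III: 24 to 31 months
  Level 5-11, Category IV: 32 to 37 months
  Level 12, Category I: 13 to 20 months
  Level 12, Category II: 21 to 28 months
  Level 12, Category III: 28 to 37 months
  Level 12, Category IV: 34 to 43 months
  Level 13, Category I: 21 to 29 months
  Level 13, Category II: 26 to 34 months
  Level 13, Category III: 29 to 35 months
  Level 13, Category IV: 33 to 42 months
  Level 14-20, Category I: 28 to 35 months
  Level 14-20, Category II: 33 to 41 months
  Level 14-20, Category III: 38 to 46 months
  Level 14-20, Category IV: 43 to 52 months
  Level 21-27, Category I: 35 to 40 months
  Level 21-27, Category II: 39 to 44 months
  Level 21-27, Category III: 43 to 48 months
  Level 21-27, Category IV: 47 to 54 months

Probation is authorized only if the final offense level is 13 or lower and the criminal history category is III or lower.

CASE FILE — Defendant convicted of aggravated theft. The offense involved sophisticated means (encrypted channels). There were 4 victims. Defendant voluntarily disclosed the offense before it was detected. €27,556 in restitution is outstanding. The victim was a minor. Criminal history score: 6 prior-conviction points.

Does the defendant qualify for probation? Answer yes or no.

Yes

Base offense level for aggravated theft: 6.
R1 applies (level before this adjustment is 6 < 16, so +1): 6 + 1 = 7.
R2 applies: 7 − 1 = 6.
R3 applies: 6 + 2 = 8.
R4 applies: 8 + 2 = 10.
R5 does not apply.
Final offense level: 10.
Criminal history: 6 prior points → Category III (4-9).
Level 10 falls in the 5-11 band.
Grid: Level 5-11 × Category III = 24-31 months.
Probation check: level 10 ≤ 13 and category III ≤ III → eligible.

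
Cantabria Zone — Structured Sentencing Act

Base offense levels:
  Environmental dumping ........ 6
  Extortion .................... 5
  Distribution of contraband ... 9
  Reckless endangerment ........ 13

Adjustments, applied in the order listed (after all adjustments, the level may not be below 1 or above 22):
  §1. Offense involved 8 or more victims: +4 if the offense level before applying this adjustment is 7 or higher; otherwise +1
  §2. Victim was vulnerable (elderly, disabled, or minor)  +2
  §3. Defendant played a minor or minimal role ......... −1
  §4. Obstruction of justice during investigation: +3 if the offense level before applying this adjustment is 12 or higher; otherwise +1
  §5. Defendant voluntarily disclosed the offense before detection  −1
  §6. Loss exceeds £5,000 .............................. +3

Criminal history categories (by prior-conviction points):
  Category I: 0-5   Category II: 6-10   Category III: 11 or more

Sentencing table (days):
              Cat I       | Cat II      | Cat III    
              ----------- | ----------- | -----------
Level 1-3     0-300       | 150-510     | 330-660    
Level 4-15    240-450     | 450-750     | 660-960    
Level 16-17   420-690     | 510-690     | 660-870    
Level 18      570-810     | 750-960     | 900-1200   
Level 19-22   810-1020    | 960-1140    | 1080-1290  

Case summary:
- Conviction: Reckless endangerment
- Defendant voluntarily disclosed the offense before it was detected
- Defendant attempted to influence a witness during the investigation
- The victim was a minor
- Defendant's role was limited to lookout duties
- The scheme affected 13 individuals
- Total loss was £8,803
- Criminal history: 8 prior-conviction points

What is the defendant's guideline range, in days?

960-1140 days

Base offense level for reckless endangerment: 13.
§1 applies (level before this adjustment is 13 ≥ 7, so +4): 13 + 4 = 17.
§2 applies: 17 + 2 = 19.
§3 applies: 19 − 1 = 18.
§4 applies (level before this adjustment is 18 ≥ 12, so +3): 18 + 3 = 21.
§5 applies: 21 − 1 = 20.
§6 applies: 20 + 3 = 23.
Level 23 exceeds the maximum of 22; capped at 22.
Final offense level: 22.
Criminal history: 8 prior points → Category II (6-10).
Level 22 falls in the 19-22 band.
Grid: Level 19-22 × Category II = 960-1140 days.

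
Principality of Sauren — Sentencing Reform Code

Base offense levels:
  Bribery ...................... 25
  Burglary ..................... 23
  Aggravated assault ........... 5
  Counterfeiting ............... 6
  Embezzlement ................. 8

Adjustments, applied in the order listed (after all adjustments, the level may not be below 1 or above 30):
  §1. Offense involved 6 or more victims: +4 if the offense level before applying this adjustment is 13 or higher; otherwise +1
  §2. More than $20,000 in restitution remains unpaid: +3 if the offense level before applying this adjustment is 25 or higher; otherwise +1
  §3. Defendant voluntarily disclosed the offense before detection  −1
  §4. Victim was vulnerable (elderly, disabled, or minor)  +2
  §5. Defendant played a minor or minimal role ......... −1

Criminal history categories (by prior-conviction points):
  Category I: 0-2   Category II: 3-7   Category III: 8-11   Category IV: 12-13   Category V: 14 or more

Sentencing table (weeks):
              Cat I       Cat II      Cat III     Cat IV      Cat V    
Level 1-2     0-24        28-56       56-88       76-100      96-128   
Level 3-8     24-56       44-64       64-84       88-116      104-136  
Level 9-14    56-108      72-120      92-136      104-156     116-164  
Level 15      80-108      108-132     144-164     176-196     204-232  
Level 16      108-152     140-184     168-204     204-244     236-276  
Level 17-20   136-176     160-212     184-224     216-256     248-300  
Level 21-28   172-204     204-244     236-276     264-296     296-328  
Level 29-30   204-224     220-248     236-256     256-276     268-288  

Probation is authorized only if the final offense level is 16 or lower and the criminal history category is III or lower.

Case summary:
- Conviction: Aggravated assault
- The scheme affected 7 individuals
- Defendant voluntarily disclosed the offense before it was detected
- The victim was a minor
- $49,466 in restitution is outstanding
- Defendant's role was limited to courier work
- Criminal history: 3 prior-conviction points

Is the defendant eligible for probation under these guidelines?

Yes

Base offense level for aggravated assault: 5.
§1 applies (level before this adjustment is 5 < 13, so +1): 5 + 1 = 6.
§2 applies (level before this adjustment is 6 < 25, so +1): 6 + 1 = 7.
§3 applies: 7 − 1 = 6.
§4 applies: 6 + 2 = 8.
§5 applies: 8 − 1 = 7.
Final offense level: 7.
Criminal history: 3 prior points → Category II (3-7).
Level 7 falls in the 3-8 band.
Grid: Level 3-8 × Category II = 44-64 weeks.
Probation check: level 7 ≤ 16 and category II ≤ III → eligible.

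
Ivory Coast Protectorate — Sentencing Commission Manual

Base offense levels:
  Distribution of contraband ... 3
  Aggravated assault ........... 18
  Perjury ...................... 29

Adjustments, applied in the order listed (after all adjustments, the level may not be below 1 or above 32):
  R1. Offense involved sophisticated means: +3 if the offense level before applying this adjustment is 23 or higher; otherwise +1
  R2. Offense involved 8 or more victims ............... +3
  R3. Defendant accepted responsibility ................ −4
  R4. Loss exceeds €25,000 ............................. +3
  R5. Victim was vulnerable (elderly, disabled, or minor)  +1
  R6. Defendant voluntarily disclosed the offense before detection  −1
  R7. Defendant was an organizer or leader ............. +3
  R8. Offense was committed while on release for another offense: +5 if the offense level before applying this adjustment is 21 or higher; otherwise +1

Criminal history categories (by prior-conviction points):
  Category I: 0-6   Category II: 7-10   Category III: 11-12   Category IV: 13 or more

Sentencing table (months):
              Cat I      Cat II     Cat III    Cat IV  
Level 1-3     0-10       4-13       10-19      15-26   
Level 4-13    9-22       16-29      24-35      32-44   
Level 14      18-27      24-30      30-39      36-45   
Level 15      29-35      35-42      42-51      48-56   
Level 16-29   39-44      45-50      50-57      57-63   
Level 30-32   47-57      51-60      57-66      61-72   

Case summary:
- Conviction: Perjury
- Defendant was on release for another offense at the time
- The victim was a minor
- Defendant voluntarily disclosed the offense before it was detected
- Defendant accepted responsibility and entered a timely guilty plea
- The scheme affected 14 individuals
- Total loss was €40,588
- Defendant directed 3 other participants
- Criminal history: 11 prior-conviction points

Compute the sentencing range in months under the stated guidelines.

Base offense level for perjury: 29.
R2 applies: 29 + 3 = 32.
R3 applies: 32 − 4 = 28.
R4 applies: 28 + 3 = 31.
R5 applies: 31 + 1 = 32.
R6 applies: 32 − 1 = 31.
R7 applies: 31 + 3 = 34.
R8 applies (level before this adjustment is 34 ≥ 21, so +5): 34 + 5 = 39.
Level 39 exceeds the maximum of 32; capped at 32.
Final offense level: 32.
Criminal history: 11 prior points → Category III (11-12).
Level 32 falls in the 30-32 band.
Grid: Level 30-32 × Category III = 57-66 months.

57-66 months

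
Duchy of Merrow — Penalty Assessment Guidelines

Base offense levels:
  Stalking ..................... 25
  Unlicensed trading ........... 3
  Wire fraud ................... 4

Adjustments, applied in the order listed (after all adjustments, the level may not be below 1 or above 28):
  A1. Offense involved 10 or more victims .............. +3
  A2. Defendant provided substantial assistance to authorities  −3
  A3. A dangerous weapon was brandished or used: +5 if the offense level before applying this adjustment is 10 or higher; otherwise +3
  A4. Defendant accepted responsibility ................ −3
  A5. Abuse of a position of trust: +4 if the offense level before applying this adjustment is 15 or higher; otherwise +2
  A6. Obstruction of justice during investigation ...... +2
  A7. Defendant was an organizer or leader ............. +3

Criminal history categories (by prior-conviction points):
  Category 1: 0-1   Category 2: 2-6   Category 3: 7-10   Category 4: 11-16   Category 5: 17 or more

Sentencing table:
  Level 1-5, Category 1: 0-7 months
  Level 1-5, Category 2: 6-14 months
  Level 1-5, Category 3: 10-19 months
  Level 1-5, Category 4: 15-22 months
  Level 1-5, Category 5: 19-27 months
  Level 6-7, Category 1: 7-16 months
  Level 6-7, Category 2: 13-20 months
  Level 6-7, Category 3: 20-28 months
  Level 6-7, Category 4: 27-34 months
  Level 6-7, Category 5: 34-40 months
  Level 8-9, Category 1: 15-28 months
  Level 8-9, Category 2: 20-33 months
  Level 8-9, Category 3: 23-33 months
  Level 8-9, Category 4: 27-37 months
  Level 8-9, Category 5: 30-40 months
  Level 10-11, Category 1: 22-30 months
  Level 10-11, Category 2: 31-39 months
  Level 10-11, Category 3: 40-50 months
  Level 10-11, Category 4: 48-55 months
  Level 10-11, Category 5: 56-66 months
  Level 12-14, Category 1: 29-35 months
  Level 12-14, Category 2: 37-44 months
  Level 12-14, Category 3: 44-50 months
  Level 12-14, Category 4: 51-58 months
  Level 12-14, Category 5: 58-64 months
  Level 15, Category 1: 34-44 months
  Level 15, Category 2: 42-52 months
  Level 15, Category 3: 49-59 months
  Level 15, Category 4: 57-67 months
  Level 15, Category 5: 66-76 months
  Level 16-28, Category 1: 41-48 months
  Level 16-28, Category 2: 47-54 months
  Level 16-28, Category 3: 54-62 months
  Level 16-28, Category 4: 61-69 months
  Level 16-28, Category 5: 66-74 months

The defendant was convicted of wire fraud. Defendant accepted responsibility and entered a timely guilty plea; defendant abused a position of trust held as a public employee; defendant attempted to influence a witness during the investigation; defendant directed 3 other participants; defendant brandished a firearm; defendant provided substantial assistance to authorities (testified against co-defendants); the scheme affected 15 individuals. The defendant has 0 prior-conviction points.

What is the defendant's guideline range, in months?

Base offense level for wire fraud: 4.
A1 applies: 4 + 3 = 7.
A2 applies: 7 − 3 = 4.
A3 applies (level before this adjustment is 4 < 10, so +3): 4 + 3 = 7.
A4 applies: 7 − 3 = 4.
A5 applies (level before this adjustment is 4 < 15, so +2): 4 + 2 = 6.
A6 applies: 6 + 2 = 8.
A7 applies: 8 + 3 = 11.
Final offense level: 11.
Criminal history: 0 prior points → Category 1 (0-1).
Level 11 falls in the 10-11 band.
Grid: Level 10-11 × Category 1 = 22-30 months.

22-30 months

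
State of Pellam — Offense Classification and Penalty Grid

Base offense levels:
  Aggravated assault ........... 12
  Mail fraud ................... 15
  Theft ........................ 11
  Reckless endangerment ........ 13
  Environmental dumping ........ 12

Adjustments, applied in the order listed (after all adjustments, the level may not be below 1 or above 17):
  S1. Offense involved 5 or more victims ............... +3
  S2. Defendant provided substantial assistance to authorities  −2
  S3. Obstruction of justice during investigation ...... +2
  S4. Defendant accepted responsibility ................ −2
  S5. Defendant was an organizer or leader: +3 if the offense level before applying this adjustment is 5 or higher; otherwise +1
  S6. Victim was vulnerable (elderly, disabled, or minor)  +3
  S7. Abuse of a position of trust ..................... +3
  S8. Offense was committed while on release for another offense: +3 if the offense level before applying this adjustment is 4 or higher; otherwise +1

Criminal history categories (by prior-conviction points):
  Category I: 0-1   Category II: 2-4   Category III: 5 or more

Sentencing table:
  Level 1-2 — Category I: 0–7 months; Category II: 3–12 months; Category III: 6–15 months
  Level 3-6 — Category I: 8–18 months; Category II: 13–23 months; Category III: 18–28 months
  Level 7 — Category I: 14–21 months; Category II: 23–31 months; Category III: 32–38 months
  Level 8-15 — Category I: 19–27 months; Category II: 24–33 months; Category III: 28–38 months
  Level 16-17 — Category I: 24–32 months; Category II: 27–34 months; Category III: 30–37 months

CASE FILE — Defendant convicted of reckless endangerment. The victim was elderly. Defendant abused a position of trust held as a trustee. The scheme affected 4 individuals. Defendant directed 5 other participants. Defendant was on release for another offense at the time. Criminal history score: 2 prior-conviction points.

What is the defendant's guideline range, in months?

Base offense level for reckless endangerment: 13.
S2 does not apply.
S4 does not apply.
S5 applies (level before this adjustment is 13 ≥ 5, so +3): 13 + 3 = 16.
S6 applies: 16 + 3 = 19.
S7 applies: 19 + 3 = 22.
S8 applies (level before this adjustment is 22 ≥ 4, so +3): 22 + 3 = 25.
Level 25 exceeds the maximum of 17; capped at 17.
Final offense level: 17.
Criminal history: 2 prior points → Category II (2-4).
Level 17 falls in the 16-17 band.
Grid: Level 16-17 × Category II = 27-34 months.

27-34 months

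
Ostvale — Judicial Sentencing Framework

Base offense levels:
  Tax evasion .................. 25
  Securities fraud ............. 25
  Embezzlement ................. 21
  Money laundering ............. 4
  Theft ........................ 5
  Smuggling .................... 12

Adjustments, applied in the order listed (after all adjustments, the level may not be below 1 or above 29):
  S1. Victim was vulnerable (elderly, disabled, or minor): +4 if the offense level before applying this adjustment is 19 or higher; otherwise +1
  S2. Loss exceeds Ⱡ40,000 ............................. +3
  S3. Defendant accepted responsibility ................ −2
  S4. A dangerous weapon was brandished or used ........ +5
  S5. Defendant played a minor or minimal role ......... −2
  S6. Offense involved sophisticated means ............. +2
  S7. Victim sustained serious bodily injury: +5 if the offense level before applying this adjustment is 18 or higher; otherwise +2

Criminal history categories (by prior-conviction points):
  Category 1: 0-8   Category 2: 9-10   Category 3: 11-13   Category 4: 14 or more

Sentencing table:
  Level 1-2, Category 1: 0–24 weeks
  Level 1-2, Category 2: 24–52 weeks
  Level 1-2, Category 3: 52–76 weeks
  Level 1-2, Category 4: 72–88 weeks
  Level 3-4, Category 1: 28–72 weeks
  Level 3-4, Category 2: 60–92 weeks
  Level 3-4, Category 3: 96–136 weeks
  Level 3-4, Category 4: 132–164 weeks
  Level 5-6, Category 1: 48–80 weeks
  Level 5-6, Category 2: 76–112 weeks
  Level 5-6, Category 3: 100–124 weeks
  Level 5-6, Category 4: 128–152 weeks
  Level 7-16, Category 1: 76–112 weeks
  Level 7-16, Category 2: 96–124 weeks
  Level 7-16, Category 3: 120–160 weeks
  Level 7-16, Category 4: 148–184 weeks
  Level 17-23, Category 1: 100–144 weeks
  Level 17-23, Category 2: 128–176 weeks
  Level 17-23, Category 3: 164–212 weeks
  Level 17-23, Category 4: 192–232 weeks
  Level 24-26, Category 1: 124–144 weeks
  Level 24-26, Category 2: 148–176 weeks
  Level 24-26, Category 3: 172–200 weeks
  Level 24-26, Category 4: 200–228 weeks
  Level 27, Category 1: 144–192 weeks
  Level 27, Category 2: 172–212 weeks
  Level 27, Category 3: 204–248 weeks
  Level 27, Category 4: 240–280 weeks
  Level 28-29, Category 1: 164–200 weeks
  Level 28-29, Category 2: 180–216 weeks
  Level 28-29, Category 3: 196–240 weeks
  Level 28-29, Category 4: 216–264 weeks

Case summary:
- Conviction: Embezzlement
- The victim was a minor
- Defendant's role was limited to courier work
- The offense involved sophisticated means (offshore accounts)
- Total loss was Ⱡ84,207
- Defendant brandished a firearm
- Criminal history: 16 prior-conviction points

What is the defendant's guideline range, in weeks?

216-264 weeks

Base offense level for embezzlement: 21.
S1 applies (level before this adjustment is 21 ≥ 19, so +4): 21 + 4 = 25.
S2 applies: 25 + 3 = 28.
S3 does not apply.
S4 applies: 28 + 5 = 33.
S5 applies: 33 − 2 = 31.
S6 applies: 31 + 2 = 33.
Level 33 exceeds the maximum of 29; capped at 29.
Final offense level: 29.
Criminal history: 16 prior points → Category 4 (14+).
Level 29 falls in the 28-29 band.
Grid: Level 28-29 × Category 4 = 216-264 weeks.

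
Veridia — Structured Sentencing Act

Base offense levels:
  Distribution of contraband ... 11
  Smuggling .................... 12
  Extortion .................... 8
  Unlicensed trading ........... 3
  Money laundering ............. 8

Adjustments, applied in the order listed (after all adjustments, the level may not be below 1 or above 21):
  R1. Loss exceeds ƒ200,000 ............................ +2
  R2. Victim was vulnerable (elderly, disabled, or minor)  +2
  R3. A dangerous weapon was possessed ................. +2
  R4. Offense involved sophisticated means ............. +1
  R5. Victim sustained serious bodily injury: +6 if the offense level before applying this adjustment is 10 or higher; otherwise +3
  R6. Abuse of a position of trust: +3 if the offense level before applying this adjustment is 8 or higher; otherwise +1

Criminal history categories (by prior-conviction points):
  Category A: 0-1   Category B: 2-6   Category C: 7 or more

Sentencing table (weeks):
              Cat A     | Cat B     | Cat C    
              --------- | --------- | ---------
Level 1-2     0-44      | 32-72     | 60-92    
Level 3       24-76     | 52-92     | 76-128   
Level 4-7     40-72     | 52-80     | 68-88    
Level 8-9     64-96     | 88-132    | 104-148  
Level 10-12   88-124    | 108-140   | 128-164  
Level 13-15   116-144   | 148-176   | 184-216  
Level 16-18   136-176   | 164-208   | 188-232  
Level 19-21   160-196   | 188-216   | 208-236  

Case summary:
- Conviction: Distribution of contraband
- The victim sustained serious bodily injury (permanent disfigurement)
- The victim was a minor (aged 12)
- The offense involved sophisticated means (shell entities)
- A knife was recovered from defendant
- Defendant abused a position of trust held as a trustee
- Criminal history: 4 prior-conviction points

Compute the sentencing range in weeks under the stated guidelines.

188-216 weeks

Base offense level for distribution of contraband: 11.
R1 does not apply.
R2 applies: 11 + 2 = 13.
R3 applies: 13 + 2 = 15.
R4 applies: 15 + 1 = 16.
R5 applies (level before this adjustment is 16 ≥ 10, so +6): 16 + 6 = 22.
R6 applies (level before this adjustment is 22 ≥ 8, so +3): 22 + 3 = 25.
Level 25 exceeds the maximum of 21; capped at 21.
Final offense level: 21.
Criminal history: 4 prior points → Category B (2-6).
Level 21 falls in the 19-21 band.
Grid: Level 19-21 × Category B = 188-216 weeks.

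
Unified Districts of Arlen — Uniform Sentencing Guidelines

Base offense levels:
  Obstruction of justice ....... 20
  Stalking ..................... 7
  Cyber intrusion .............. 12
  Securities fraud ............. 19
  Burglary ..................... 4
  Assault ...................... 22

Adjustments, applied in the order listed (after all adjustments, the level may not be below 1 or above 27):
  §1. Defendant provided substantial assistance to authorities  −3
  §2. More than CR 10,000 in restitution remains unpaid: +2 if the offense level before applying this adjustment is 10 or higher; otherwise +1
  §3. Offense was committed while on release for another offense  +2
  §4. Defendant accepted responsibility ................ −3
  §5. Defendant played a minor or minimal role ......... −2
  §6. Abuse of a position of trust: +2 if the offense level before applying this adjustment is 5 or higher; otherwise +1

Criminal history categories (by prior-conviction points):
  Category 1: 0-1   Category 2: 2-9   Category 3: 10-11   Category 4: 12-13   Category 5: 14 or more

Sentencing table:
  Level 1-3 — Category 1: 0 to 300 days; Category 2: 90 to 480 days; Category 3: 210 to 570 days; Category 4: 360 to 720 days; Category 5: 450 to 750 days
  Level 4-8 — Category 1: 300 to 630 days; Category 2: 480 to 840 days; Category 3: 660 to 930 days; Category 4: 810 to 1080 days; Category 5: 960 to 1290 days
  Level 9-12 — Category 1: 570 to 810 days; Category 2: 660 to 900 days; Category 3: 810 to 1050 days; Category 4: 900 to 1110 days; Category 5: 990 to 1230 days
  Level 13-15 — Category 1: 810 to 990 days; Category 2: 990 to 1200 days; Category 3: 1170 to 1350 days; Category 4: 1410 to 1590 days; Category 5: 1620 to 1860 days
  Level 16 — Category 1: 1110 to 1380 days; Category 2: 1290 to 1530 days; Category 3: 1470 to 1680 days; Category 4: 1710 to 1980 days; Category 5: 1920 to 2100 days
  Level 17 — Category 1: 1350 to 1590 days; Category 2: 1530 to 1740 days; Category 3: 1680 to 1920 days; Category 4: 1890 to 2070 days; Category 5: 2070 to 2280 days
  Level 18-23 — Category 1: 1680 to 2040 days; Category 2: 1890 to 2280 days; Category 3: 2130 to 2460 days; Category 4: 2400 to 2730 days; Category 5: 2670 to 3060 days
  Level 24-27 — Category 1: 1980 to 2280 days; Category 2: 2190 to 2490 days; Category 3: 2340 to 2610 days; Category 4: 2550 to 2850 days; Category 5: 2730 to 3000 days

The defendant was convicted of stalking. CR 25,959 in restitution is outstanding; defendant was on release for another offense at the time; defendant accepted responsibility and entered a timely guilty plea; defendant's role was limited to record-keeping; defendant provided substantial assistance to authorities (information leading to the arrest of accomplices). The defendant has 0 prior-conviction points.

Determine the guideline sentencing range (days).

0-300 days

Base offense level for stalking: 7.
§1 applies: 7 − 3 = 4.
§2 applies (level before this adjustment is 4 < 10, so +1): 4 + 1 = 5.
§3 applies: 5 + 2 = 7.
§4 applies: 7 − 3 = 4.
§5 applies: 4 − 2 = 2.
Final offense level: 2.
Criminal history: 0 prior points → Category 1 (0-1).
Level 2 falls in the 1-3 band.
Grid: Level 1-3 × Category 1 = 0-300 days.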